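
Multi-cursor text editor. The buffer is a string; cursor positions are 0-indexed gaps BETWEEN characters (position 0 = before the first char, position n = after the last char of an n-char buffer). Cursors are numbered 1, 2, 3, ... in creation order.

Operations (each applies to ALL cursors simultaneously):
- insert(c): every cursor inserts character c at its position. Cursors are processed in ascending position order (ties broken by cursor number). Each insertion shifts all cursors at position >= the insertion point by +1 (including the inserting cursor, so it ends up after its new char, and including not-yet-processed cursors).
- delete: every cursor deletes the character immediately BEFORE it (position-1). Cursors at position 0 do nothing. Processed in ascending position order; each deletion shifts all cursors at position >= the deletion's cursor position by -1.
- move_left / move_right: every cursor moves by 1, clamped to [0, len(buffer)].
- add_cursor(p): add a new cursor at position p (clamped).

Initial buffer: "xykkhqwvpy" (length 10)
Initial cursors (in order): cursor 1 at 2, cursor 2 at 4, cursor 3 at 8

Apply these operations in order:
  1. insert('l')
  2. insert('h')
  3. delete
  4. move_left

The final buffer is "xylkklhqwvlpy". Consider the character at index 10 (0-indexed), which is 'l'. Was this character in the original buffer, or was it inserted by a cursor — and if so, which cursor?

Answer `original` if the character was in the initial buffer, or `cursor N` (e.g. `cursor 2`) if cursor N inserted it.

After op 1 (insert('l')): buffer="xylkklhqwvlpy" (len 13), cursors c1@3 c2@6 c3@11, authorship ..1..2....3..
After op 2 (insert('h')): buffer="xylhkklhhqwvlhpy" (len 16), cursors c1@4 c2@8 c3@14, authorship ..11..22....33..
After op 3 (delete): buffer="xylkklhqwvlpy" (len 13), cursors c1@3 c2@6 c3@11, authorship ..1..2....3..
After op 4 (move_left): buffer="xylkklhqwvlpy" (len 13), cursors c1@2 c2@5 c3@10, authorship ..1..2....3..
Authorship (.=original, N=cursor N): . . 1 . . 2 . . . . 3 . .
Index 10: author = 3

Answer: cursor 3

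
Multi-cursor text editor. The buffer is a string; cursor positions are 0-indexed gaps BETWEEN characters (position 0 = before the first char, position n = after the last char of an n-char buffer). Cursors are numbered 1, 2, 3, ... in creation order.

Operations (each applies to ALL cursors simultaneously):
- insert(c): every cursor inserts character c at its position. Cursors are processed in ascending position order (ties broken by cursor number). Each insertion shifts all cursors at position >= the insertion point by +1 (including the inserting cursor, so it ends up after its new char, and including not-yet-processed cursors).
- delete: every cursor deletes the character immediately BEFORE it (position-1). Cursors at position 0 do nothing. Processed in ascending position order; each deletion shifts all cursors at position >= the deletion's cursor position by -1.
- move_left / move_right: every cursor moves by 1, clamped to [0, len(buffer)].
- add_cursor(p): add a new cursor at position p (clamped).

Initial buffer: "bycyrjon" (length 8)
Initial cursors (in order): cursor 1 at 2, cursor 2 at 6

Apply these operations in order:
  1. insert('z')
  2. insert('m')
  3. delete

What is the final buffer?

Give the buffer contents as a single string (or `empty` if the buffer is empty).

Answer: byzcyrjzon

Derivation:
After op 1 (insert('z')): buffer="byzcyrjzon" (len 10), cursors c1@3 c2@8, authorship ..1....2..
After op 2 (insert('m')): buffer="byzmcyrjzmon" (len 12), cursors c1@4 c2@10, authorship ..11....22..
After op 3 (delete): buffer="byzcyrjzon" (len 10), cursors c1@3 c2@8, authorship ..1....2..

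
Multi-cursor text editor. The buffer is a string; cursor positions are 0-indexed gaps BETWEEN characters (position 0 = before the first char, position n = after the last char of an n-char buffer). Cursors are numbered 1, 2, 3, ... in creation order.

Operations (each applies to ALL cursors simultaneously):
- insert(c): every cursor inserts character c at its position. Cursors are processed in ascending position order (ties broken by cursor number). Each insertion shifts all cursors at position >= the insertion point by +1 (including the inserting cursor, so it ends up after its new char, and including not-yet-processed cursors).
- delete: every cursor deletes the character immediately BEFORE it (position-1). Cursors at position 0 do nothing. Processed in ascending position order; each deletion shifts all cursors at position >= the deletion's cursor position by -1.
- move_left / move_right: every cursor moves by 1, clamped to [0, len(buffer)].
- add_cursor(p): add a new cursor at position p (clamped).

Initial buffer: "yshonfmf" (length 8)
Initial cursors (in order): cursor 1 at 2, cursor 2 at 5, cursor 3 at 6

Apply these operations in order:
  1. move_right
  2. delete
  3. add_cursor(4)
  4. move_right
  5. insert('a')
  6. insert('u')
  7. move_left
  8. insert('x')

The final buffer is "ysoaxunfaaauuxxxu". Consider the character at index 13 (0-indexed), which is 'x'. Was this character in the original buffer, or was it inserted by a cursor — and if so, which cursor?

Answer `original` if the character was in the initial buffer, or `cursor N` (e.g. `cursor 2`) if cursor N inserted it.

Answer: cursor 2

Derivation:
After op 1 (move_right): buffer="yshonfmf" (len 8), cursors c1@3 c2@6 c3@7, authorship ........
After op 2 (delete): buffer="ysonf" (len 5), cursors c1@2 c2@4 c3@4, authorship .....
After op 3 (add_cursor(4)): buffer="ysonf" (len 5), cursors c1@2 c2@4 c3@4 c4@4, authorship .....
After op 4 (move_right): buffer="ysonf" (len 5), cursors c1@3 c2@5 c3@5 c4@5, authorship .....
After op 5 (insert('a')): buffer="ysoanfaaa" (len 9), cursors c1@4 c2@9 c3@9 c4@9, authorship ...1..234
After op 6 (insert('u')): buffer="ysoaunfaaauuu" (len 13), cursors c1@5 c2@13 c3@13 c4@13, authorship ...11..234234
After op 7 (move_left): buffer="ysoaunfaaauuu" (len 13), cursors c1@4 c2@12 c3@12 c4@12, authorship ...11..234234
After op 8 (insert('x')): buffer="ysoaxunfaaauuxxxu" (len 17), cursors c1@5 c2@16 c3@16 c4@16, authorship ...111..234232344
Authorship (.=original, N=cursor N): . . . 1 1 1 . . 2 3 4 2 3 2 3 4 4
Index 13: author = 2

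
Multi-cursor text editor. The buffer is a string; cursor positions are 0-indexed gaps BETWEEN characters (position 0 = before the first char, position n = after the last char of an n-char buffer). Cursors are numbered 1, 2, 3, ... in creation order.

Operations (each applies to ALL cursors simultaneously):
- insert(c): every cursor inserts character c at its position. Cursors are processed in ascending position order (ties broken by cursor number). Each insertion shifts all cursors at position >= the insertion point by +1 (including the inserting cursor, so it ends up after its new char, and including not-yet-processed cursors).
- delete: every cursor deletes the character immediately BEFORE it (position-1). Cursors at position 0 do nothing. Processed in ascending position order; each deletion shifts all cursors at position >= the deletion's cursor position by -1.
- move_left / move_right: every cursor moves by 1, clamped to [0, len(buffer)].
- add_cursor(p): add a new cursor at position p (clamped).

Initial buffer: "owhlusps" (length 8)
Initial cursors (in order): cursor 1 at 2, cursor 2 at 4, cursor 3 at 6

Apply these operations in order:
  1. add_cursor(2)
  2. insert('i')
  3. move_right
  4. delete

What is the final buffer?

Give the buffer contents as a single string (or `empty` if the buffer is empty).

After op 1 (add_cursor(2)): buffer="owhlusps" (len 8), cursors c1@2 c4@2 c2@4 c3@6, authorship ........
After op 2 (insert('i')): buffer="owiihliusips" (len 12), cursors c1@4 c4@4 c2@7 c3@10, authorship ..14..2..3..
After op 3 (move_right): buffer="owiihliusips" (len 12), cursors c1@5 c4@5 c2@8 c3@11, authorship ..14..2..3..
After op 4 (delete): buffer="owilisis" (len 8), cursors c1@3 c4@3 c2@5 c3@7, authorship ..1.2.3.

Answer: owilisis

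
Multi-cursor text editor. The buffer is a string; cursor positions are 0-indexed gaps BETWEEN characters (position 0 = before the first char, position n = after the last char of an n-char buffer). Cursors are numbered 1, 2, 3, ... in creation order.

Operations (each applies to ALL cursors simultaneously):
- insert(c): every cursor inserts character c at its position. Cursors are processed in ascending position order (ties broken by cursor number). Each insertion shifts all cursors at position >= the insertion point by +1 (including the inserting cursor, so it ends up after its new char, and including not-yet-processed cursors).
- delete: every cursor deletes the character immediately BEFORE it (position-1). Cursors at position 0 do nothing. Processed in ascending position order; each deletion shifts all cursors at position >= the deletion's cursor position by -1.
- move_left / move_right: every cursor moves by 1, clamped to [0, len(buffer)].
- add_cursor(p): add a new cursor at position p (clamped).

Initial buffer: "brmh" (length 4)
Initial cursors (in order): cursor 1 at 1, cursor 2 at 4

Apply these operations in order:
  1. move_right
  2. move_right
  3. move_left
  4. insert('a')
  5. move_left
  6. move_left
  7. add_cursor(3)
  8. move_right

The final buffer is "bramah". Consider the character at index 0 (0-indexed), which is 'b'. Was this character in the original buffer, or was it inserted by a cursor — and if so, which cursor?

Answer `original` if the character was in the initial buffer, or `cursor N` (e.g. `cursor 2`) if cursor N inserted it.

After op 1 (move_right): buffer="brmh" (len 4), cursors c1@2 c2@4, authorship ....
After op 2 (move_right): buffer="brmh" (len 4), cursors c1@3 c2@4, authorship ....
After op 3 (move_left): buffer="brmh" (len 4), cursors c1@2 c2@3, authorship ....
After op 4 (insert('a')): buffer="bramah" (len 6), cursors c1@3 c2@5, authorship ..1.2.
After op 5 (move_left): buffer="bramah" (len 6), cursors c1@2 c2@4, authorship ..1.2.
After op 6 (move_left): buffer="bramah" (len 6), cursors c1@1 c2@3, authorship ..1.2.
After op 7 (add_cursor(3)): buffer="bramah" (len 6), cursors c1@1 c2@3 c3@3, authorship ..1.2.
After op 8 (move_right): buffer="bramah" (len 6), cursors c1@2 c2@4 c3@4, authorship ..1.2.
Authorship (.=original, N=cursor N): . . 1 . 2 .
Index 0: author = original

Answer: original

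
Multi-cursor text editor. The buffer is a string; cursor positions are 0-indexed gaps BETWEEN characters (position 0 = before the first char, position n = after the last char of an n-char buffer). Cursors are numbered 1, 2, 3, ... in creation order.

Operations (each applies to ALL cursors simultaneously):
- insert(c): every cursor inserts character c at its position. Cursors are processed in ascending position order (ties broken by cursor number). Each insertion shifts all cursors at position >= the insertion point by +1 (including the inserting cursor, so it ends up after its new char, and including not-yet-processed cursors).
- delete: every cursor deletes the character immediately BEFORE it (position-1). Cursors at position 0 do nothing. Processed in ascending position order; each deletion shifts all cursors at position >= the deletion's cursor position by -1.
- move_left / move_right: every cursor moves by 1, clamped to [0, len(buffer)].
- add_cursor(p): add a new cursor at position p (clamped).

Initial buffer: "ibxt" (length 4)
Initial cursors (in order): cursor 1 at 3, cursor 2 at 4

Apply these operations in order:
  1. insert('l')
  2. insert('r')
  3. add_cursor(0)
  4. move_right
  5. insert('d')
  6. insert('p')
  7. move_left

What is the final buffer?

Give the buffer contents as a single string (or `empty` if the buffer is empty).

Answer: idpbxlrtdplrdp

Derivation:
After op 1 (insert('l')): buffer="ibxltl" (len 6), cursors c1@4 c2@6, authorship ...1.2
After op 2 (insert('r')): buffer="ibxlrtlr" (len 8), cursors c1@5 c2@8, authorship ...11.22
After op 3 (add_cursor(0)): buffer="ibxlrtlr" (len 8), cursors c3@0 c1@5 c2@8, authorship ...11.22
After op 4 (move_right): buffer="ibxlrtlr" (len 8), cursors c3@1 c1@6 c2@8, authorship ...11.22
After op 5 (insert('d')): buffer="idbxlrtdlrd" (len 11), cursors c3@2 c1@8 c2@11, authorship .3..11.1222
After op 6 (insert('p')): buffer="idpbxlrtdplrdp" (len 14), cursors c3@3 c1@10 c2@14, authorship .33..11.112222
After op 7 (move_left): buffer="idpbxlrtdplrdp" (len 14), cursors c3@2 c1@9 c2@13, authorship .33..11.112222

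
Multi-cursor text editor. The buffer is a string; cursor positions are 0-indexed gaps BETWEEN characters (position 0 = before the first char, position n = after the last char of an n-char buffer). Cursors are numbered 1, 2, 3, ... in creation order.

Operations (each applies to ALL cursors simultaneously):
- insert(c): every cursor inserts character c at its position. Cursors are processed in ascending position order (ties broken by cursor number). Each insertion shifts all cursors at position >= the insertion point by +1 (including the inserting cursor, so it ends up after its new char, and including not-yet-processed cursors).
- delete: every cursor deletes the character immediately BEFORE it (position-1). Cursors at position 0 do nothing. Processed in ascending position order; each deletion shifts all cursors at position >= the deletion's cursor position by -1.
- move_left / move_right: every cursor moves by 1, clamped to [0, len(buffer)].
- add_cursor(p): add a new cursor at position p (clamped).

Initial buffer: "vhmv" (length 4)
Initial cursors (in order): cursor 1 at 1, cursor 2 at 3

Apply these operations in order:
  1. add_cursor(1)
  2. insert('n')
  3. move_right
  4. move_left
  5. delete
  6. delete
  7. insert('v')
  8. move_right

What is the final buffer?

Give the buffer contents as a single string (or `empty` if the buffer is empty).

Answer: vvhvv

Derivation:
After op 1 (add_cursor(1)): buffer="vhmv" (len 4), cursors c1@1 c3@1 c2@3, authorship ....
After op 2 (insert('n')): buffer="vnnhmnv" (len 7), cursors c1@3 c3@3 c2@6, authorship .13..2.
After op 3 (move_right): buffer="vnnhmnv" (len 7), cursors c1@4 c3@4 c2@7, authorship .13..2.
After op 4 (move_left): buffer="vnnhmnv" (len 7), cursors c1@3 c3@3 c2@6, authorship .13..2.
After op 5 (delete): buffer="vhmv" (len 4), cursors c1@1 c3@1 c2@3, authorship ....
After op 6 (delete): buffer="hv" (len 2), cursors c1@0 c3@0 c2@1, authorship ..
After op 7 (insert('v')): buffer="vvhvv" (len 5), cursors c1@2 c3@2 c2@4, authorship 13.2.
After op 8 (move_right): buffer="vvhvv" (len 5), cursors c1@3 c3@3 c2@5, authorship 13.2.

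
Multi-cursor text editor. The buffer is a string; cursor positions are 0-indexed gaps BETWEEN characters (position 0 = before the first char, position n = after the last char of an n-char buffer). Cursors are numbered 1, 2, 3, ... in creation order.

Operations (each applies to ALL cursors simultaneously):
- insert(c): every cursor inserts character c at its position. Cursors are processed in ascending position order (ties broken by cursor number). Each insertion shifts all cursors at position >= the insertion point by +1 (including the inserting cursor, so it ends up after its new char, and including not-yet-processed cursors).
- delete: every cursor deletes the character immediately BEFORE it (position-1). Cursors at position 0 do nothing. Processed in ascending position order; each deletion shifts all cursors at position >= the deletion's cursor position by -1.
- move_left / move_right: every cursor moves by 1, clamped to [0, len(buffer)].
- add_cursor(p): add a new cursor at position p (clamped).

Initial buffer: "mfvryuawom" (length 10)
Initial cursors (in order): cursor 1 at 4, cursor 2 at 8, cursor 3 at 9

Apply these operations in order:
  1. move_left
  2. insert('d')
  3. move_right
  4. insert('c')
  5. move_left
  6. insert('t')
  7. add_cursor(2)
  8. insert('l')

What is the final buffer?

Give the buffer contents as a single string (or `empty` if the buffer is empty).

Answer: mflvdrtlcyuadwtlcdotlcm

Derivation:
After op 1 (move_left): buffer="mfvryuawom" (len 10), cursors c1@3 c2@7 c3@8, authorship ..........
After op 2 (insert('d')): buffer="mfvdryuadwdom" (len 13), cursors c1@4 c2@9 c3@11, authorship ...1....2.3..
After op 3 (move_right): buffer="mfvdryuadwdom" (len 13), cursors c1@5 c2@10 c3@12, authorship ...1....2.3..
After op 4 (insert('c')): buffer="mfvdrcyuadwcdocm" (len 16), cursors c1@6 c2@12 c3@15, authorship ...1.1...2.23.3.
After op 5 (move_left): buffer="mfvdrcyuadwcdocm" (len 16), cursors c1@5 c2@11 c3@14, authorship ...1.1...2.23.3.
After op 6 (insert('t')): buffer="mfvdrtcyuadwtcdotcm" (len 19), cursors c1@6 c2@13 c3@17, authorship ...1.11...2.223.33.
After op 7 (add_cursor(2)): buffer="mfvdrtcyuadwtcdotcm" (len 19), cursors c4@2 c1@6 c2@13 c3@17, authorship ...1.11...2.223.33.
After op 8 (insert('l')): buffer="mflvdrtlcyuadwtlcdotlcm" (len 23), cursors c4@3 c1@8 c2@16 c3@21, authorship ..4.1.111...2.2223.333.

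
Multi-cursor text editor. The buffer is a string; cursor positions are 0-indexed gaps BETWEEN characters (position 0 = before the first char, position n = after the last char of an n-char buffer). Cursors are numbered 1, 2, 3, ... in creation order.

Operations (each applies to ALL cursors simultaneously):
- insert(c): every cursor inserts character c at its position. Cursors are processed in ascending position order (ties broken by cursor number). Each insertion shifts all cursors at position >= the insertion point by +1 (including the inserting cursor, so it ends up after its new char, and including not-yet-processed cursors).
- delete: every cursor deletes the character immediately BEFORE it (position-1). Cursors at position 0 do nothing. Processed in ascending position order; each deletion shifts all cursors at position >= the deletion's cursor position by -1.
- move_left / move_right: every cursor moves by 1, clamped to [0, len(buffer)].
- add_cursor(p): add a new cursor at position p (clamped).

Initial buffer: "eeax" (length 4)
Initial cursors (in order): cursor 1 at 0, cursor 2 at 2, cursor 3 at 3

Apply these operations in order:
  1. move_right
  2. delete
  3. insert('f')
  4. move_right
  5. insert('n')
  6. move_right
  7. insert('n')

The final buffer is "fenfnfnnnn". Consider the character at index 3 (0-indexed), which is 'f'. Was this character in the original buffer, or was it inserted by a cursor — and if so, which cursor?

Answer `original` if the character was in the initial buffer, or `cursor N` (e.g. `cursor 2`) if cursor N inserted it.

After op 1 (move_right): buffer="eeax" (len 4), cursors c1@1 c2@3 c3@4, authorship ....
After op 2 (delete): buffer="e" (len 1), cursors c1@0 c2@1 c3@1, authorship .
After op 3 (insert('f')): buffer="feff" (len 4), cursors c1@1 c2@4 c3@4, authorship 1.23
After op 4 (move_right): buffer="feff" (len 4), cursors c1@2 c2@4 c3@4, authorship 1.23
After op 5 (insert('n')): buffer="fenffnn" (len 7), cursors c1@3 c2@7 c3@7, authorship 1.12323
After op 6 (move_right): buffer="fenffnn" (len 7), cursors c1@4 c2@7 c3@7, authorship 1.12323
After op 7 (insert('n')): buffer="fenfnfnnnn" (len 10), cursors c1@5 c2@10 c3@10, authorship 1.12132323
Authorship (.=original, N=cursor N): 1 . 1 2 1 3 2 3 2 3
Index 3: author = 2

Answer: cursor 2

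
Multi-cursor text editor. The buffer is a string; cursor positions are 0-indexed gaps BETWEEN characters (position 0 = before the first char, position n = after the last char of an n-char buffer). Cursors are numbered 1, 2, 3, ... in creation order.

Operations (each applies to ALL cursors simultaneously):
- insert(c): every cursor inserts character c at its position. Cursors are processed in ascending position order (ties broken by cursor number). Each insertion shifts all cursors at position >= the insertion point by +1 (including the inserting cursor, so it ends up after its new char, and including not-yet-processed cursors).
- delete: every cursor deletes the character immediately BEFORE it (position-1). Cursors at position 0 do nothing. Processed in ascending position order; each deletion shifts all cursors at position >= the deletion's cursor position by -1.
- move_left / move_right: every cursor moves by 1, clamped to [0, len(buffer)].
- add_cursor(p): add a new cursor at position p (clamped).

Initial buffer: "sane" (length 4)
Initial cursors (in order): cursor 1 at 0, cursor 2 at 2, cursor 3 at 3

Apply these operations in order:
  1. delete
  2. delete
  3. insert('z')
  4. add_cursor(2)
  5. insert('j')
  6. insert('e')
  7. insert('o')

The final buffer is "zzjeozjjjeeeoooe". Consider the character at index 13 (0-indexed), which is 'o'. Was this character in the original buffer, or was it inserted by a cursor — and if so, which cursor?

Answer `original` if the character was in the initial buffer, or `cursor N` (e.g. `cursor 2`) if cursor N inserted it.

Answer: cursor 2

Derivation:
After op 1 (delete): buffer="se" (len 2), cursors c1@0 c2@1 c3@1, authorship ..
After op 2 (delete): buffer="e" (len 1), cursors c1@0 c2@0 c3@0, authorship .
After op 3 (insert('z')): buffer="zzze" (len 4), cursors c1@3 c2@3 c3@3, authorship 123.
After op 4 (add_cursor(2)): buffer="zzze" (len 4), cursors c4@2 c1@3 c2@3 c3@3, authorship 123.
After op 5 (insert('j')): buffer="zzjzjjje" (len 8), cursors c4@3 c1@7 c2@7 c3@7, authorship 1243123.
After op 6 (insert('e')): buffer="zzjezjjjeeee" (len 12), cursors c4@4 c1@11 c2@11 c3@11, authorship 12443123123.
After op 7 (insert('o')): buffer="zzjeozjjjeeeoooe" (len 16), cursors c4@5 c1@15 c2@15 c3@15, authorship 124443123123123.
Authorship (.=original, N=cursor N): 1 2 4 4 4 3 1 2 3 1 2 3 1 2 3 .
Index 13: author = 2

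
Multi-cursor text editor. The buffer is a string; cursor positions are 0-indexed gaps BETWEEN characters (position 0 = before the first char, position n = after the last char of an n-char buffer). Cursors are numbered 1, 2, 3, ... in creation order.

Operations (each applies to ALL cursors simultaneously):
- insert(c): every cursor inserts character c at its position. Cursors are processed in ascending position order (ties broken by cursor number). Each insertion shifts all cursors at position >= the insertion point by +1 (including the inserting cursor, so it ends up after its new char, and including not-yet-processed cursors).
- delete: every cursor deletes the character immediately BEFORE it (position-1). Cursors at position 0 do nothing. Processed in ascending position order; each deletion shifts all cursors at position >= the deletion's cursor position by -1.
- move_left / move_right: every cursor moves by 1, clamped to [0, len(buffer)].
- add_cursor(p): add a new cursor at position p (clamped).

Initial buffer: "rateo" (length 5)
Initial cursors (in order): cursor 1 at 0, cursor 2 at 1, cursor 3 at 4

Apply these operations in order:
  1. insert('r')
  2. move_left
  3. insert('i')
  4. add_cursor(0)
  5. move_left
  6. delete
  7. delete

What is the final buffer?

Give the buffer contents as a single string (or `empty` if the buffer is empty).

After op 1 (insert('r')): buffer="rrratero" (len 8), cursors c1@1 c2@3 c3@7, authorship 1.2...3.
After op 2 (move_left): buffer="rrratero" (len 8), cursors c1@0 c2@2 c3@6, authorship 1.2...3.
After op 3 (insert('i')): buffer="irrirateiro" (len 11), cursors c1@1 c2@4 c3@9, authorship 11.22...33.
After op 4 (add_cursor(0)): buffer="irrirateiro" (len 11), cursors c4@0 c1@1 c2@4 c3@9, authorship 11.22...33.
After op 5 (move_left): buffer="irrirateiro" (len 11), cursors c1@0 c4@0 c2@3 c3@8, authorship 11.22...33.
After op 6 (delete): buffer="iriratiro" (len 9), cursors c1@0 c4@0 c2@2 c3@6, authorship 1122..33.
After op 7 (delete): buffer="iirairo" (len 7), cursors c1@0 c4@0 c2@1 c3@4, authorship 122.33.

Answer: iirairo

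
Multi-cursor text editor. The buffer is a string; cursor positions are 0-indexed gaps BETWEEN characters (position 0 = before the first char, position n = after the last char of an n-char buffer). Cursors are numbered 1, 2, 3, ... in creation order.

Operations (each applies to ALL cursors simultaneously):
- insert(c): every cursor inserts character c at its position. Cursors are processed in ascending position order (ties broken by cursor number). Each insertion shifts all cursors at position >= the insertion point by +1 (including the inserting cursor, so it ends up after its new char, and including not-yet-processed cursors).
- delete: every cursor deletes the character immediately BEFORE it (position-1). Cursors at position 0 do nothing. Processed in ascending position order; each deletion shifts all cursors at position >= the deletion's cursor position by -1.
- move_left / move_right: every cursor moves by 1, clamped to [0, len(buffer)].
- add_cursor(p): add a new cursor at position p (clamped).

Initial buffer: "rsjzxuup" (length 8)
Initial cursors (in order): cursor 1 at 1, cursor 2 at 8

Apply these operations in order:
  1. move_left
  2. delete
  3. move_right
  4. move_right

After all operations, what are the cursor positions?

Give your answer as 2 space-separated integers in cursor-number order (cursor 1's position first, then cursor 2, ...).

Answer: 2 7

Derivation:
After op 1 (move_left): buffer="rsjzxuup" (len 8), cursors c1@0 c2@7, authorship ........
After op 2 (delete): buffer="rsjzxup" (len 7), cursors c1@0 c2@6, authorship .......
After op 3 (move_right): buffer="rsjzxup" (len 7), cursors c1@1 c2@7, authorship .......
After op 4 (move_right): buffer="rsjzxup" (len 7), cursors c1@2 c2@7, authorship .......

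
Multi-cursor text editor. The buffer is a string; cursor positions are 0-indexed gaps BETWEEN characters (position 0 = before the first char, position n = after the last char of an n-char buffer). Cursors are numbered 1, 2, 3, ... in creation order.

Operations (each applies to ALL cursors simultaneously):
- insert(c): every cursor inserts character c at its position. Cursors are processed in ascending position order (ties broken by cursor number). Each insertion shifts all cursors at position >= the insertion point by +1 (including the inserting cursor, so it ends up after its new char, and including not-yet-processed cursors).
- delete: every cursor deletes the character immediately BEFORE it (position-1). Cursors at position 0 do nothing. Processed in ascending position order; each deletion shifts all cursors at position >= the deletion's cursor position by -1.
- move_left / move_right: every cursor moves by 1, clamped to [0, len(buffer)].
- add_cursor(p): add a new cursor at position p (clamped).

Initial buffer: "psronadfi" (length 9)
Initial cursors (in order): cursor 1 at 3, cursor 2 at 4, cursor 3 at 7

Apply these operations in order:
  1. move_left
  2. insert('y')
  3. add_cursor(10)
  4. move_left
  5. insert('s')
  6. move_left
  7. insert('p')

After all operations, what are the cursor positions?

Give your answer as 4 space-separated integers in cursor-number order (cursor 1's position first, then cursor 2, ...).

Answer: 3 7 13 16

Derivation:
After op 1 (move_left): buffer="psronadfi" (len 9), cursors c1@2 c2@3 c3@6, authorship .........
After op 2 (insert('y')): buffer="psyryonaydfi" (len 12), cursors c1@3 c2@5 c3@9, authorship ..1.2...3...
After op 3 (add_cursor(10)): buffer="psyryonaydfi" (len 12), cursors c1@3 c2@5 c3@9 c4@10, authorship ..1.2...3...
After op 4 (move_left): buffer="psyryonaydfi" (len 12), cursors c1@2 c2@4 c3@8 c4@9, authorship ..1.2...3...
After op 5 (insert('s')): buffer="pssyrsyonasysdfi" (len 16), cursors c1@3 c2@6 c3@11 c4@13, authorship ..11.22...334...
After op 6 (move_left): buffer="pssyrsyonasysdfi" (len 16), cursors c1@2 c2@5 c3@10 c4@12, authorship ..11.22...334...
After op 7 (insert('p')): buffer="pspsyrpsyonapsypsdfi" (len 20), cursors c1@3 c2@7 c3@13 c4@16, authorship ..111.222...33344...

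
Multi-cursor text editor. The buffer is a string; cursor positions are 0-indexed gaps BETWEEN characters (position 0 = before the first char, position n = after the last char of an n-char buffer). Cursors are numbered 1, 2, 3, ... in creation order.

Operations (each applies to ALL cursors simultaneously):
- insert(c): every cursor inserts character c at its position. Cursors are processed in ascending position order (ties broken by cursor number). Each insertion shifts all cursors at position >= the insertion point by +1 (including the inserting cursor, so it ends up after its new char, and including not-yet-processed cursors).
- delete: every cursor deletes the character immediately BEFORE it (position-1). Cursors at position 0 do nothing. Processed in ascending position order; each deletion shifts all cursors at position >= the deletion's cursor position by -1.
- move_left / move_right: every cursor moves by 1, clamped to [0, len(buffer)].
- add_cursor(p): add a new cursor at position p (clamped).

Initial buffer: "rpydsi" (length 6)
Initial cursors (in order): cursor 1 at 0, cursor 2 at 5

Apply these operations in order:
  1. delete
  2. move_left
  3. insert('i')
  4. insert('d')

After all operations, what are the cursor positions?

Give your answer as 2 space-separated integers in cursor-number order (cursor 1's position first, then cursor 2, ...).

Answer: 2 7

Derivation:
After op 1 (delete): buffer="rpydi" (len 5), cursors c1@0 c2@4, authorship .....
After op 2 (move_left): buffer="rpydi" (len 5), cursors c1@0 c2@3, authorship .....
After op 3 (insert('i')): buffer="irpyidi" (len 7), cursors c1@1 c2@5, authorship 1...2..
After op 4 (insert('d')): buffer="idrpyiddi" (len 9), cursors c1@2 c2@7, authorship 11...22..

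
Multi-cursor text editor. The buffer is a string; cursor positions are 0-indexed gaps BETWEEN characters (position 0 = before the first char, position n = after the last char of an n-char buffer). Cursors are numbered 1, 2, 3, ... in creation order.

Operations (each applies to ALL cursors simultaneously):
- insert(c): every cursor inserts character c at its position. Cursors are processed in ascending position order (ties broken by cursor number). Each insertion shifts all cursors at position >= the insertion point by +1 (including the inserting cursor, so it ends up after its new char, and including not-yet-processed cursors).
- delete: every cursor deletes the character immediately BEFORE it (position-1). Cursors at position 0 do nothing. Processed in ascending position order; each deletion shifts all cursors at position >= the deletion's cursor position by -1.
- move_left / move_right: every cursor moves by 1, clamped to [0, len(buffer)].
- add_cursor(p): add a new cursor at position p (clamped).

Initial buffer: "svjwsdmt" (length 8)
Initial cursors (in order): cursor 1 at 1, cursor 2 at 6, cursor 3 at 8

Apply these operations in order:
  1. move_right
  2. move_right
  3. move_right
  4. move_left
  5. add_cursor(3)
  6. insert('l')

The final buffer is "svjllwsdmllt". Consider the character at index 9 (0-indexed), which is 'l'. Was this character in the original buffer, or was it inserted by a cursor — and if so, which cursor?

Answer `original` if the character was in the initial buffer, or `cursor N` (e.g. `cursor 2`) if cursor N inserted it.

After op 1 (move_right): buffer="svjwsdmt" (len 8), cursors c1@2 c2@7 c3@8, authorship ........
After op 2 (move_right): buffer="svjwsdmt" (len 8), cursors c1@3 c2@8 c3@8, authorship ........
After op 3 (move_right): buffer="svjwsdmt" (len 8), cursors c1@4 c2@8 c3@8, authorship ........
After op 4 (move_left): buffer="svjwsdmt" (len 8), cursors c1@3 c2@7 c3@7, authorship ........
After op 5 (add_cursor(3)): buffer="svjwsdmt" (len 8), cursors c1@3 c4@3 c2@7 c3@7, authorship ........
After op 6 (insert('l')): buffer="svjllwsdmllt" (len 12), cursors c1@5 c4@5 c2@11 c3@11, authorship ...14....23.
Authorship (.=original, N=cursor N): . . . 1 4 . . . . 2 3 .
Index 9: author = 2

Answer: cursor 2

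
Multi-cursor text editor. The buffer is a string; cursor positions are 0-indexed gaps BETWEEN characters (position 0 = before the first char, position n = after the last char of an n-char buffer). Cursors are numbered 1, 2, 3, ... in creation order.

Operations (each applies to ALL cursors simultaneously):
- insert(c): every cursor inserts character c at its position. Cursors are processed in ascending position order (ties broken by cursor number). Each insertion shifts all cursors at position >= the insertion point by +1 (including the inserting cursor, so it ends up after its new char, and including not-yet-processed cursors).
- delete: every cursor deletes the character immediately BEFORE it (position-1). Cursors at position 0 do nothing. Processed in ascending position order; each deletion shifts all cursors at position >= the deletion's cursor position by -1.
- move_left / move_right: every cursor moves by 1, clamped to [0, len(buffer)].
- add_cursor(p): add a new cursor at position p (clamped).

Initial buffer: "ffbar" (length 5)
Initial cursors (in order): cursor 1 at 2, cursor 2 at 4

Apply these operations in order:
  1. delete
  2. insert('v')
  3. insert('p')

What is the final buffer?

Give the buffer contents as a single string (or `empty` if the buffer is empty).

After op 1 (delete): buffer="fbr" (len 3), cursors c1@1 c2@2, authorship ...
After op 2 (insert('v')): buffer="fvbvr" (len 5), cursors c1@2 c2@4, authorship .1.2.
After op 3 (insert('p')): buffer="fvpbvpr" (len 7), cursors c1@3 c2@6, authorship .11.22.

Answer: fvpbvpr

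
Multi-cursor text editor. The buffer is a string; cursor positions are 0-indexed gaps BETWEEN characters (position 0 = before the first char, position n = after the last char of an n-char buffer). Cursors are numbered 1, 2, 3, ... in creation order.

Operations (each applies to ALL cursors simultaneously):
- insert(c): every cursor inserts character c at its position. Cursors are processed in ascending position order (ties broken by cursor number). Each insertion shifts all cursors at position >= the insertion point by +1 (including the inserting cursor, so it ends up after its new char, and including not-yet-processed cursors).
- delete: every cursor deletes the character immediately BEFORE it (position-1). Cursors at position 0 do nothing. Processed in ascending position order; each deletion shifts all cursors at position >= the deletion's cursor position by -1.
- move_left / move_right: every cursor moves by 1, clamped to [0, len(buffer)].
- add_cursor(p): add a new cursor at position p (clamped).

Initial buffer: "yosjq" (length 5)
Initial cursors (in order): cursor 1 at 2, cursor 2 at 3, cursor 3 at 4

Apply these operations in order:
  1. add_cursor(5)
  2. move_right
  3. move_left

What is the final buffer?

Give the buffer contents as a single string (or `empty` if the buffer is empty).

Answer: yosjq

Derivation:
After op 1 (add_cursor(5)): buffer="yosjq" (len 5), cursors c1@2 c2@3 c3@4 c4@5, authorship .....
After op 2 (move_right): buffer="yosjq" (len 5), cursors c1@3 c2@4 c3@5 c4@5, authorship .....
After op 3 (move_left): buffer="yosjq" (len 5), cursors c1@2 c2@3 c3@4 c4@4, authorship .....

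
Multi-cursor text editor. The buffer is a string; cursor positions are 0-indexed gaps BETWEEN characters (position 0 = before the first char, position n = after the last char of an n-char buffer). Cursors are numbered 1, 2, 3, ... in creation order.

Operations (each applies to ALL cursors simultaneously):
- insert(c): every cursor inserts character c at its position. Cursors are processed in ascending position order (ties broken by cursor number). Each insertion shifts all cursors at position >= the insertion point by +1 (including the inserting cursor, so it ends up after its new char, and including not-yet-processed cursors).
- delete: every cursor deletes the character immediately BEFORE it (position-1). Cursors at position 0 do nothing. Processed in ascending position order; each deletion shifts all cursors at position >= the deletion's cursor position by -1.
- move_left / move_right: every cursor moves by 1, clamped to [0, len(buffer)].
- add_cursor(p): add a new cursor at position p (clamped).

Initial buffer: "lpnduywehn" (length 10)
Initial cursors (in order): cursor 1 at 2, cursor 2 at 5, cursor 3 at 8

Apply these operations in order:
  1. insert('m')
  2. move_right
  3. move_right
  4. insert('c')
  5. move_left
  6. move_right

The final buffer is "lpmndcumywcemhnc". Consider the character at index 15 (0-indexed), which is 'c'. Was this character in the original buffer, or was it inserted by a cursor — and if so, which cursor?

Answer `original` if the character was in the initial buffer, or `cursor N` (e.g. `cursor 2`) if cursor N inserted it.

After op 1 (insert('m')): buffer="lpmndumywemhn" (len 13), cursors c1@3 c2@7 c3@11, authorship ..1...2...3..
After op 2 (move_right): buffer="lpmndumywemhn" (len 13), cursors c1@4 c2@8 c3@12, authorship ..1...2...3..
After op 3 (move_right): buffer="lpmndumywemhn" (len 13), cursors c1@5 c2@9 c3@13, authorship ..1...2...3..
After op 4 (insert('c')): buffer="lpmndcumywcemhnc" (len 16), cursors c1@6 c2@11 c3@16, authorship ..1..1.2..2.3..3
After op 5 (move_left): buffer="lpmndcumywcemhnc" (len 16), cursors c1@5 c2@10 c3@15, authorship ..1..1.2..2.3..3
After op 6 (move_right): buffer="lpmndcumywcemhnc" (len 16), cursors c1@6 c2@11 c3@16, authorship ..1..1.2..2.3..3
Authorship (.=original, N=cursor N): . . 1 . . 1 . 2 . . 2 . 3 . . 3
Index 15: author = 3

Answer: cursor 3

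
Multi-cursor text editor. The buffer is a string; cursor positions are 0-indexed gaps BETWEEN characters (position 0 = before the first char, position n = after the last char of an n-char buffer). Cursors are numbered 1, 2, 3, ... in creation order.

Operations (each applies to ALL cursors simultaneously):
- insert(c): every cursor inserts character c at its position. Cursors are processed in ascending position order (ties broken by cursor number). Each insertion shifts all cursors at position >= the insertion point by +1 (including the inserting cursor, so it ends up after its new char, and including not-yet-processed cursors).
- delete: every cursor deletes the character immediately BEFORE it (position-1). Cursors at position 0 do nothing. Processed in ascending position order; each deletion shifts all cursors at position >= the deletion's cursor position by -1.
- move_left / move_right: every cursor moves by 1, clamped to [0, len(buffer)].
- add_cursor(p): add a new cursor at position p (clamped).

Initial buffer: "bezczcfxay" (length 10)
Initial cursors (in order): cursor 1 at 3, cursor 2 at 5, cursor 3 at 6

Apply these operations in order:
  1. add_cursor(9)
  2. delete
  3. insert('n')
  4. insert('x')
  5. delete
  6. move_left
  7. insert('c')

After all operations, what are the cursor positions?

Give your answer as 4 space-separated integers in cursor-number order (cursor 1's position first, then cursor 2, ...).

After op 1 (add_cursor(9)): buffer="bezczcfxay" (len 10), cursors c1@3 c2@5 c3@6 c4@9, authorship ..........
After op 2 (delete): buffer="becfxy" (len 6), cursors c1@2 c2@3 c3@3 c4@5, authorship ......
After op 3 (insert('n')): buffer="bencnnfxny" (len 10), cursors c1@3 c2@6 c3@6 c4@9, authorship ..1.23..4.
After op 4 (insert('x')): buffer="benxcnnxxfxnxy" (len 14), cursors c1@4 c2@9 c3@9 c4@13, authorship ..11.2323..44.
After op 5 (delete): buffer="bencnnfxny" (len 10), cursors c1@3 c2@6 c3@6 c4@9, authorship ..1.23..4.
After op 6 (move_left): buffer="bencnnfxny" (len 10), cursors c1@2 c2@5 c3@5 c4@8, authorship ..1.23..4.
After op 7 (insert('c')): buffer="becncnccnfxcny" (len 14), cursors c1@3 c2@8 c3@8 c4@12, authorship ..11.2233..44.

Answer: 3 8 8 12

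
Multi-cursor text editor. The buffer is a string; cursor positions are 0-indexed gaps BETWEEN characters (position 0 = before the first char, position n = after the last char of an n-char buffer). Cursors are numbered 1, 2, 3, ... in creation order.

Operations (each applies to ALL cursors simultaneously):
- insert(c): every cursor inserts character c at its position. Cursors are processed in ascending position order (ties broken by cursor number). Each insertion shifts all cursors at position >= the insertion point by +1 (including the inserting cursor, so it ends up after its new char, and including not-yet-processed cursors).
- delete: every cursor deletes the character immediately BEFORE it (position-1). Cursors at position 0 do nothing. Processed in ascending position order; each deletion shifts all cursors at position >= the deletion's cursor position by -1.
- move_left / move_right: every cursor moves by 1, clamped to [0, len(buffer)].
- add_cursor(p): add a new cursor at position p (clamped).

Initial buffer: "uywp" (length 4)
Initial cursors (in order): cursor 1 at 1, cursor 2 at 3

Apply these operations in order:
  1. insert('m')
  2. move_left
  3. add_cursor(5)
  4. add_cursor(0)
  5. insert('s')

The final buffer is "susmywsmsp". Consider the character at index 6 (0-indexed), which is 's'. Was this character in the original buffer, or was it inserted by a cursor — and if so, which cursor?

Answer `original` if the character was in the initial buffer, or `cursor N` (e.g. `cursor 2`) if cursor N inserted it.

After op 1 (insert('m')): buffer="umywmp" (len 6), cursors c1@2 c2@5, authorship .1..2.
After op 2 (move_left): buffer="umywmp" (len 6), cursors c1@1 c2@4, authorship .1..2.
After op 3 (add_cursor(5)): buffer="umywmp" (len 6), cursors c1@1 c2@4 c3@5, authorship .1..2.
After op 4 (add_cursor(0)): buffer="umywmp" (len 6), cursors c4@0 c1@1 c2@4 c3@5, authorship .1..2.
After op 5 (insert('s')): buffer="susmywsmsp" (len 10), cursors c4@1 c1@3 c2@7 c3@9, authorship 4.11..223.
Authorship (.=original, N=cursor N): 4 . 1 1 . . 2 2 3 .
Index 6: author = 2

Answer: cursor 2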